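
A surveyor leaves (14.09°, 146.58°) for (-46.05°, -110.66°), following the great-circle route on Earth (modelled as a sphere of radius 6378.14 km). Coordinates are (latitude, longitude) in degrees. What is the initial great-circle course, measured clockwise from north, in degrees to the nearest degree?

With φ₁ = 0.2459, φ₂ = -0.8037, Δλ = 1.7935 rad, the forward-azimuth formula gives
θ = atan2( sin Δλ cos φ₂ , cos φ₁ sin φ₂ − sin φ₁ cos φ₂ cos Δλ ) = atan2(0.6769, -0.6610) = 134.32°.
So the initial bearing is 134°.

134°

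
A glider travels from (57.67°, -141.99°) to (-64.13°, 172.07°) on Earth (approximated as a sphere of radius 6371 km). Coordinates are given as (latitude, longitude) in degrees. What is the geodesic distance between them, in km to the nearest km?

14092 km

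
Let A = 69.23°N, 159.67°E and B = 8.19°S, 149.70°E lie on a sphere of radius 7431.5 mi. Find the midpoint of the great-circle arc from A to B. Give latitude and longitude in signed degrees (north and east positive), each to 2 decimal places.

30.59°, 152.33°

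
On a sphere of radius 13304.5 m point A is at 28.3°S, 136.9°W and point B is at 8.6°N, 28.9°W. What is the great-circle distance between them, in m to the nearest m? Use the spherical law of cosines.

Let φ₁ = -0.4939 rad, φ₂ = 0.1501 rad, and Δλ = 1.8850 rad.
cos c = sin φ₁ sin φ₂ + cos φ₁ cos φ₂ cos Δλ = (-0.4741)(0.1495) + (0.8805)(0.9888)(-0.3090) = -0.33992,
so c = arccos(-0.33992) = 1.91762 rad.
Distance = R·c = 13304.5 × 1.9176 ≈ 25513 m.

25513 m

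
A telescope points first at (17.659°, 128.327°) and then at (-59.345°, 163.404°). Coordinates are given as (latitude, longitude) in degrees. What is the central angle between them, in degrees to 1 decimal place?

82.1°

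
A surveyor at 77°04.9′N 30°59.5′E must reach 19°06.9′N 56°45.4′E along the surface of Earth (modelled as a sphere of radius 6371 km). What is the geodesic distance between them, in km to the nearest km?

6602 km

Let φ₁ = 1.3453 rad, φ₂ = 0.3336 rad, and Δλ = 0.4497 rad.
cos c = sin φ₁ sin φ₂ + cos φ₁ cos φ₂ cos Δλ = (0.9747)(0.3275) + (0.2236)(0.9449)(0.9006) = 0.50941,
so c = arccos(0.50941) = 1.03629 rad.
Distance = R·c = 6371 × 1.0363 ≈ 6602 km.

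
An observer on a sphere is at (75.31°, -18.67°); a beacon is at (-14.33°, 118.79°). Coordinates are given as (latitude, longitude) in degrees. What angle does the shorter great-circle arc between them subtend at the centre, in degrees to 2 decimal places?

114.86°

In radians: φ₁ = 1.3144, φ₂ = -0.2501, Δλ = 137.460° = 2.3991 rad.
cos c = sin φ₁ sin φ₂ + cos φ₁ cos φ₂ cos Δλ = (0.9673)(-0.2475) + (0.2536)(0.9689)(-0.7368) = -0.42045,
so c = arccos(-0.42045) = 2.00474 rad.
So the angular separation is 114.86°.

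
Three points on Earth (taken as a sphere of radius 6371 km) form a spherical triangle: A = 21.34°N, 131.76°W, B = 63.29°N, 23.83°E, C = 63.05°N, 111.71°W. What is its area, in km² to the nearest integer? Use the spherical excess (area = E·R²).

945691 km²

Side lengths (central angles): a = 0.8620, b = 0.7656, c = 1.6270 rad; semiperimeter s = 1.6273.
By l'Huilier's theorem, tan(E/4) = √[tan(s/2) tan((s−a)/2) tan((s−b)/2) tan((s−c)/2)], giving spherical excess E = 0.0233 rad.
Area = E·R² = 0.0233 × (6371)² ≈ 945691 km².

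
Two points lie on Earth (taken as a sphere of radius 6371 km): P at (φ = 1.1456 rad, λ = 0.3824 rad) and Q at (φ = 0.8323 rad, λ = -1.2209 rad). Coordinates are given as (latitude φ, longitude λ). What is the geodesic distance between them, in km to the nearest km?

Let φ₁ = 1.1456 rad, φ₂ = 0.8323 rad, and Δλ = -1.6033 rad.
cos c = sin φ₁ sin φ₂ + cos φ₁ cos φ₂ cos Δλ = (0.9110)(0.7395) + (0.4125)(0.6732)(-0.0325) = 0.66461,
so c = arccos(0.66461) = 0.84382 rad.
Distance = R·c = 6371 × 0.8438 ≈ 5376 km.

5376 km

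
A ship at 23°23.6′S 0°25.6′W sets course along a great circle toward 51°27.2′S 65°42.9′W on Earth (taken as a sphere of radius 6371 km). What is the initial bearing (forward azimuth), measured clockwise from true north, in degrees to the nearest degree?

223°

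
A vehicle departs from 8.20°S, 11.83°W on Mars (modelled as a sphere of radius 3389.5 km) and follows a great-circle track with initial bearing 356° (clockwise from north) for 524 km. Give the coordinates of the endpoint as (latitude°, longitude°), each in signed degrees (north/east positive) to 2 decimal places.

0.64°, -12.45°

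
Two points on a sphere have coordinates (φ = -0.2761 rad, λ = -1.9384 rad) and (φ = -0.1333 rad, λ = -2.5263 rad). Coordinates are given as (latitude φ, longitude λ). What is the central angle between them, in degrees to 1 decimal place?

Let φ₁ = -0.2761 rad, φ₂ = -0.1333 rad, and Δλ = -0.5879 rad.
Haversine: a = sin²(Δφ/2) + cos φ₁ cos φ₂ sin²(Δλ/2) = 0.0051 + (0.9621)(0.9911)(0.0839) = 0.08514.
Central angle c = 2·arcsin(√a) = 0.59219 rad.
So the angular separation is 33.9°.

33.9°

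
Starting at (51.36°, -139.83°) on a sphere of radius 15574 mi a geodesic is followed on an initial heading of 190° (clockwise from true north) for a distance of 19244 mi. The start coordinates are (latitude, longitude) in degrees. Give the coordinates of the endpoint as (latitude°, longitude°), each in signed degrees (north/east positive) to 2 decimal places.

-18.89°, -149.81°

Angular distance δ = d/R = 19244/15574 = 1.23565 rad; initial bearing θ = 3.3161 rad.
sin φ₂ = sin φ₁ cos δ + cos φ₁ sin δ cos θ = (0.7811)(0.3289) + (0.6244)(0.9444)(-0.9848) = -0.3238, so φ₂ = -18.89°.
Δλ = atan2(sin θ sin δ cos φ₁, cos δ − sin φ₁ sin φ₂) = atan2(-0.1024, 0.5818) = -9.981°.
λ₂ = -139.830° − 9.981° = -149.81°.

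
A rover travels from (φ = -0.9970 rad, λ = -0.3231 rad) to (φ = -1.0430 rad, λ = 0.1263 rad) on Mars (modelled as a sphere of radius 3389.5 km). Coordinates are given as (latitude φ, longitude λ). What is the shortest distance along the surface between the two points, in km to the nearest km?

807 km

With latitudes φ₁ = -57.124°, φ₂ = -59.759° and longitude difference Δλ = 25.749°:
cos c = sin φ₁ sin φ₂ + cos φ₁ cos φ₂ cos Δλ = (-0.8398)(-0.8639) + (0.5428)(0.5036)(0.9007) = 0.97180,
so c = arccos(0.97180) = 0.23806 rad.
Distance = R·c = 3389.5 × 0.2381 ≈ 807 km.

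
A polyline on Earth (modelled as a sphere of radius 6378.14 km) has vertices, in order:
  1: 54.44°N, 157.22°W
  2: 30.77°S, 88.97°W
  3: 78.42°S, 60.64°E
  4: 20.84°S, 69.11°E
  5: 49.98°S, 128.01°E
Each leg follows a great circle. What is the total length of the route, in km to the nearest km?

Leg 1→2: central angle 1.8039 rad, distance 11505.7 km.
Leg 2→3: central angle 1.2107 rad, distance 7721.8 km.
Leg 3→4: central angle 1.0074 rad, distance 6425.2 km.
Leg 4→5: central angle 0.9485 rad, distance 6049.9 km.
Total: 11505.7 + 7721.8 + 6425.2 + 6049.9 ≈ 31703 km.

31703 km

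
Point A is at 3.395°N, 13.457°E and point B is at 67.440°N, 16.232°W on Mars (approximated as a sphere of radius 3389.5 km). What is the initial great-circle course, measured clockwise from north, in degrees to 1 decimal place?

With φ₁ = 0.0593, φ₂ = 1.1771, Δλ = -0.5182 rad, the forward-azimuth formula gives
θ = atan2( sin Δλ cos φ₂ , cos φ₁ sin φ₂ − sin φ₁ cos φ₂ cos Δλ ) = atan2(-0.1900, 0.9021) = -11.89°.
Adding 360° brings this into [0°, 360°): 348.1°.

348.1°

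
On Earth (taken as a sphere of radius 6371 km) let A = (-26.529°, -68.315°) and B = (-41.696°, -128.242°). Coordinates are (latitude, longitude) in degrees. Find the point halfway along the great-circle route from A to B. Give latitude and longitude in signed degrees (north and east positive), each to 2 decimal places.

-37.98°, -95.30°

The central angle between A and B is δ = 0.8868 rad.
With f = 0.5, the slerp weights are sin((1−f)δ)/sin δ = 0.5535 and sin(fδ)/sin δ = 0.5535.
Weighted sum of the unit vectors: (0.5535)·(0.3306,-0.8314,-0.4467) + (0.5535)·(-0.4622,-0.5864,-0.6652) = (-0.0728, -0.7848, -0.6154).
Converting back: φ = atan2(z, √(x²+y²)) = -37.98°, λ = atan2(y, x) = -95.30°.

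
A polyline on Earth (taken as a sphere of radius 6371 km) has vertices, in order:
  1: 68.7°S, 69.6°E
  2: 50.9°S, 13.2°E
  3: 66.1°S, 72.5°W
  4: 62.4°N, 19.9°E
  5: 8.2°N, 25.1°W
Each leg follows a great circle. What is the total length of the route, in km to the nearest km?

31484 km

Leg 1→2: central angle 0.5552 rad, distance 3536.9 km.
Leg 2→3: central angle 0.7544 rad, distance 4806.5 km.
Leg 3→4: central angle 2.5289 rad, distance 16111.3 km.
Leg 4→5: central angle 1.1033 rad, distance 7029.2 km.
Total: 3536.9 + 4806.5 + 16111.3 + 7029.2 ≈ 31484 km.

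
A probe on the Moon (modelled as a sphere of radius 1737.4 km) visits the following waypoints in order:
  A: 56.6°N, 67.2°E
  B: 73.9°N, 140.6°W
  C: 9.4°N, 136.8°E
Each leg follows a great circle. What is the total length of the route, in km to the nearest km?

3853 km

Leg A→B: central angle 0.8405 rad, distance 1460.3 km.
Leg B→C: central angle 1.3774 rad, distance 2393.2 km.
Total: 1460.3 + 2393.2 ≈ 3853 km.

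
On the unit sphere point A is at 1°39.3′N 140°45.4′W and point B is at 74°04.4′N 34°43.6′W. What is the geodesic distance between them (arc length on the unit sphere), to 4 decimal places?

1.6188

In radians: φ₁ = 0.0289, φ₂ = 1.2928, Δλ = 106.030° = 1.8506 rad.
cos c = sin φ₁ sin φ₂ + cos φ₁ cos φ₂ cos Δλ = (0.0289)(0.9616) + (0.9996)(0.2744)(-0.2761) = -0.04797,
so c = arccos(-0.04797) = 1.61879 rad.
On the unit sphere the arc length equals the central angle: 1.6188.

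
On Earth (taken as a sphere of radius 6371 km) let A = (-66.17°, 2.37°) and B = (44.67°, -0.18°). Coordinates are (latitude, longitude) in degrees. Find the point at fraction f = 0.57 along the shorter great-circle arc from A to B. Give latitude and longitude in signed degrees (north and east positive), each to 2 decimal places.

Central angle δ = 1.9348 rad. Interpolating on the sphere with fraction f = 0.57:
P = [sin((1−f)δ)·A + sin(fδ)·B] / sin δ = 0.7911·A + 0.9551·B in Cartesian coordinates,
giving P = (0.9986, 0.0111, -0.0522), i.e. latitude -2.99°, longitude 0.64°.

-2.99°, 0.64°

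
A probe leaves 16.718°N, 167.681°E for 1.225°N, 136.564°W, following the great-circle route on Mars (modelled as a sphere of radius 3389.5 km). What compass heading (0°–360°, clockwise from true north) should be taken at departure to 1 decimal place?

99.7°

With φ₁ = 0.2918, φ₂ = 0.0214, Δλ = 0.9731 rad, the forward-azimuth formula gives
θ = atan2( sin Δλ cos φ₂ , cos φ₁ sin φ₂ − sin φ₁ cos φ₂ cos Δλ ) = atan2(0.8264, -0.1414) = 99.71°.
So the initial bearing is 99.7°.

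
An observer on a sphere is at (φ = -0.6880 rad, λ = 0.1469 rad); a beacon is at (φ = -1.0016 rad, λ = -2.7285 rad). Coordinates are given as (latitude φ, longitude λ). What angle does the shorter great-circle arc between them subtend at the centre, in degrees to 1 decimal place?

In radians: φ₁ = -0.6880, φ₂ = -1.0016, Δλ = -164.748° = -2.8754 rad.
Haversine: a = sin²(Δφ/2) + cos φ₁ cos φ₂ sin²(Δλ/2) = 0.0244 + (0.7725)(0.5390)(0.9824) = 0.43341.
Central angle c = 2·arcsin(√a) = 1.43721 rad.
So the angular separation is 82.3°.

82.3°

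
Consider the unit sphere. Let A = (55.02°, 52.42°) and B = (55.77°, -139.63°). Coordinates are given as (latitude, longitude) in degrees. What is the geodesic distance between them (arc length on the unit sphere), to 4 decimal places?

1.2003

In radians: φ₁ = 0.9603, φ₂ = 0.9734, Δλ = 167.950° = 2.9313 rad.
cos c = sin φ₁ sin φ₂ + cos φ₁ cos φ₂ cos Δλ = (0.8194)(0.8268) + (0.5733)(0.5625)(-0.9780) = 0.36205,
so c = arccos(0.36205) = 1.20033 rad.
On the unit sphere the arc length equals the central angle: 1.2003.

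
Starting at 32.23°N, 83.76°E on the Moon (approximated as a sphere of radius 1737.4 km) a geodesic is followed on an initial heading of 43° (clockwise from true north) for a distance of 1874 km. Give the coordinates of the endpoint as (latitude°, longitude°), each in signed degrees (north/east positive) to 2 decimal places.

52.87°, 168.44°

Angular distance δ = d/R = 1874/1737.4 = 1.07862 rad; initial bearing θ = 0.7505 rad.
sin φ₂ = sin φ₁ cos δ + cos φ₁ sin δ cos θ = (0.5333)(0.4725) + (0.8459)(0.8813)(0.7314) = 0.7972, so φ₂ = 52.87°.
Δλ = atan2(sin θ sin δ cos φ₁, cos δ − sin φ₁ sin φ₂) = atan2(0.5084, 0.0474) = 84.679°.
λ₂ = 83.760° + 84.679° = 168.44°.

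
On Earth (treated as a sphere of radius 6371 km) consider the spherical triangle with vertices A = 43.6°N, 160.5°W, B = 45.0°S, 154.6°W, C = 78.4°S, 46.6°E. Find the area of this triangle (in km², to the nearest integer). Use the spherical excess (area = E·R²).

13862005 km²

Side lengths (central angles): a = 0.9763, b = 2.5067, c = 1.5491 rad; semiperimeter s = 2.5161.
By l'Huilier's theorem, tan(E/4) = √[tan(s/2) tan((s−a)/2) tan((s−b)/2) tan((s−c)/2)], giving spherical excess E = 0.3415 rad.
Area = E·R² = 0.3415 × (6371)² ≈ 13862005 km².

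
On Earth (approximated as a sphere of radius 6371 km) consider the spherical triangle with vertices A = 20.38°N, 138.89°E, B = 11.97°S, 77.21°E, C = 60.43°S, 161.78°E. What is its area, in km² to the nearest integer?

Side lengths (central angles): a = 1.3428, b = 1.4472, c = 1.1995 rad; semiperimeter s = 1.9947.
By l'Huilier's theorem, tan(E/4) = √[tan(s/2) tan((s−a)/2) tan((s−b)/2) tan((s−c)/2)], giving spherical excess E = 0.9741 rad.
Area = E·R² = 0.9741 × (6371)² ≈ 39539714 km².

39539714 km²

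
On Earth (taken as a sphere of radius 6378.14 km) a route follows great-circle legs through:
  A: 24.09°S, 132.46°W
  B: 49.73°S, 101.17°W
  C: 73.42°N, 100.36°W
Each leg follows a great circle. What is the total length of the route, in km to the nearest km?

Leg A→B: central angle 0.6169 rad, distance 3934.4 km.
Leg B→C: central angle 2.1494 rad, distance 13709.1 km.
Total: 3934.4 + 13709.1 ≈ 17644 km.

17644 km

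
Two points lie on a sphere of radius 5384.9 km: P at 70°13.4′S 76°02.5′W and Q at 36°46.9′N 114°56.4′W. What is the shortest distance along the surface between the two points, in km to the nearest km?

Let φ₁ = -1.2256 rad, φ₂ = 0.6420 rad, and Δλ = -0.6789 rad.
cos c = sin φ₁ sin φ₂ + cos φ₁ cos φ₂ cos Δλ = (-0.9410)(0.5988) + (0.3384)(0.8009)(0.7783) = -0.35255,
so c = arccos(-0.35255) = 1.93109 rad.
Distance = R·c = 5384.9 × 1.9311 ≈ 10399 km.

10399 km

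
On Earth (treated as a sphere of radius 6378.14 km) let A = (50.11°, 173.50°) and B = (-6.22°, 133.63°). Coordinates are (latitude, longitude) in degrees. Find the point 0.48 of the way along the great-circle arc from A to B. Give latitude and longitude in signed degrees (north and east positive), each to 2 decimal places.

Central angle δ = 1.1525 rad. Interpolating on the sphere with fraction f = 0.48:
P = [sin((1−f)δ)·A + sin(fδ)·B] / sin δ = 0.6173·A + 0.5750·B in Cartesian coordinates,
giving P = (-0.7877, 0.4585, 0.4113), i.e. latitude 24.29°, longitude 149.80°.

24.29°, 149.80°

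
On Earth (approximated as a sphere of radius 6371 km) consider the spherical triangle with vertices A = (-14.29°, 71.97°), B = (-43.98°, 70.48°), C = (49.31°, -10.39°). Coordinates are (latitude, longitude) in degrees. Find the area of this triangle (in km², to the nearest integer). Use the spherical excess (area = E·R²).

Side lengths (central angles): a = 2.0399, b = 1.6741, c = 0.5187 rad; semiperimeter s = 2.1164.
By l'Huilier's theorem, tan(E/4) = √[tan(s/2) tan((s−a)/2) tan((s−b)/2) tan((s−c)/2)], giving spherical excess E = 0.4985 rad.
Area = E·R² = 0.4985 × (6371)² ≈ 20232264 km².

20232264 km²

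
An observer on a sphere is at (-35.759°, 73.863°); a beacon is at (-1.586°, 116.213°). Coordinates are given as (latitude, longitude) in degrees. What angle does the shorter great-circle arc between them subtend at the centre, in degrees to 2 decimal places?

52.00°

In radians: φ₁ = -0.6241, φ₂ = -0.0277, Δλ = 42.350° = 0.7391 rad.
Haversine: a = sin²(Δφ/2) + cos φ₁ cos φ₂ sin²(Δλ/2) = 0.0863 + (0.8115)(0.9996)(0.1305) = 0.19217.
Central angle c = 2·arcsin(√a) = 0.90757 rad.
So the angular separation is 52.00°.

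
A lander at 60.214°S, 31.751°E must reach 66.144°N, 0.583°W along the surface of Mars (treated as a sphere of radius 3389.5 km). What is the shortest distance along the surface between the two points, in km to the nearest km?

7608 km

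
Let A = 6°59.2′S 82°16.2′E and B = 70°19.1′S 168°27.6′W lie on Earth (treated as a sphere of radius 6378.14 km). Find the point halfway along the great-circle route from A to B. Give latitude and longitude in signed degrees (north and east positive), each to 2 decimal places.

Central angle δ = 1.5666 rad. Interpolating on the sphere with fraction f = 0.5:
P = [sin((1−f)δ)·A + sin(fδ)·B] / sin δ = 0.7056·A + 0.7056·B in Cartesian coordinates,
giving P = (-0.1386, 0.6465, -0.7502), i.e. latitude -48.61°, longitude 102.10°.

-48.61°, 102.10°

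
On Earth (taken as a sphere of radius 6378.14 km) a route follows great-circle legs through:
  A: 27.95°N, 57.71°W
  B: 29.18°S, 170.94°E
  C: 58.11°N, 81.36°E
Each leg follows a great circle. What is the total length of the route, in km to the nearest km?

Leg A→B: central angle 2.4010 rad, distance 15313.7 km.
Leg B→C: central angle 1.9939 rad, distance 12717.3 km.
Total: 15313.7 + 12717.3 ≈ 28031 km.

28031 km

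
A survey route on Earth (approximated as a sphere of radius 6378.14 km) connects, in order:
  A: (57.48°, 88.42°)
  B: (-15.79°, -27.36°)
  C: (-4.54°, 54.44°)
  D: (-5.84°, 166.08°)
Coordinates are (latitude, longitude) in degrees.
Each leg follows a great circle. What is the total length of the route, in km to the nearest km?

Leg A→B: central angle 2.0425 rad, distance 13027.5 km.
Leg B→C: central angle 1.4118 rad, distance 9004.5 km.
Leg C→D: central angle 1.9366 rad, distance 12351.6 km.
Total: 13027.5 + 9004.5 + 12351.6 ≈ 34384 km.

34384 km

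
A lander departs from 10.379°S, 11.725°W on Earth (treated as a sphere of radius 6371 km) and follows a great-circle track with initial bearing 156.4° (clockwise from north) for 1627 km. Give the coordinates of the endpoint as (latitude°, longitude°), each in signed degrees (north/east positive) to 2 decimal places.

Angular distance δ = d/R = 1627/6371 = 0.25538 rad; initial bearing θ = 2.7297 rad.
sin φ₂ = sin φ₁ cos δ + cos φ₁ sin δ cos θ = (-0.1802)(0.9676) + (0.9836)(0.2526)(-0.9164) = -0.4020, so φ₂ = -23.70°.
Δλ = atan2(sin θ sin δ cos φ₁, cos δ − sin φ₁ sin φ₂) = atan2(0.0995, 0.8951) = 6.341°.
λ₂ = -11.725° + 6.341° = -5.38°.

-23.70°, -5.38°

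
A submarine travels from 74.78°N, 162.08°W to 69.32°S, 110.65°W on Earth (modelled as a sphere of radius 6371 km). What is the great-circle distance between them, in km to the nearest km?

With latitudes φ₁ = 74.780°, φ₂ = -69.320° and longitude difference Δλ = 51.430°:
cos c = sin φ₁ sin φ₂ + cos φ₁ cos φ₂ cos Δλ = (0.9649)(-0.9356) + (0.2625)(0.3531)(0.6235) = -0.84495,
so c = arccos(-0.84495) = 2.57727 rad.
Distance = R·c = 6371 × 2.5773 ≈ 16420 km.

16420 km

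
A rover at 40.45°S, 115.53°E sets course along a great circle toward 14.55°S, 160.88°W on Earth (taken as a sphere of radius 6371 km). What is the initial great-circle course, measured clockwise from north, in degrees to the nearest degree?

97°

Δλ = 83.590° = 1.4589 rad.
y = sin Δλ · cos φ₂ = (0.9937)(0.9679) = 0.9619
x = cos φ₁ sin φ₂ − sin φ₁ cos φ₂ cos Δλ = (0.7610)(-0.2512) − (-0.6488)(0.9679)(0.1116) = -0.1211
θ = atan2(y, x) = 97.17°, so the bearing is 97°.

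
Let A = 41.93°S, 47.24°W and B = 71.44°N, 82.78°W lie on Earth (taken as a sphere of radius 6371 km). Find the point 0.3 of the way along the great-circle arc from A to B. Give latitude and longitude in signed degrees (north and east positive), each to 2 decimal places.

-7.61°, -54.06°

Central angle δ = 2.0273 rad. Interpolating on the sphere with fraction f = 0.3:
P = [sin((1−f)δ)·A + sin(fδ)·B] / sin δ = 1.1013·A + 0.6365·B in Cartesian coordinates,
giving P = (0.5817, -0.8025, -0.1325), i.e. latitude -7.61°, longitude -54.06°.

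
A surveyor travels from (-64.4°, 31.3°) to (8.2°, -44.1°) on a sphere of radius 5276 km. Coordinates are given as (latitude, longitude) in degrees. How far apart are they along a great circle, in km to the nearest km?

Let φ₁ = -1.1240 rad, φ₂ = 0.1431 rad, and Δλ = -1.3160 rad.
cos c = sin φ₁ sin φ₂ + cos φ₁ cos φ₂ cos Δλ = (-0.9018)(0.1426) + (0.4321)(0.9898)(0.2521) = -0.02083,
so c = arccos(-0.02083) = 1.59162 rad.
Distance = R·c = 5276 × 1.5916 ≈ 8397 km.

8397 km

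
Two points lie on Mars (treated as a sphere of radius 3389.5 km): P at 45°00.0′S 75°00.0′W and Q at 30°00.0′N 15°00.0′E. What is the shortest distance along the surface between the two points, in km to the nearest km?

6549 km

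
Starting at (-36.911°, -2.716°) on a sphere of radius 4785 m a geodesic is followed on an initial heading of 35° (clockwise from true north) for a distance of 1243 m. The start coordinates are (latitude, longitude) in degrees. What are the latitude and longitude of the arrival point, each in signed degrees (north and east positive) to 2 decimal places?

Angular distance δ = d/R = 1243/4785 = 0.25977 rad; initial bearing θ = 0.6109 rad.
sin φ₂ = sin φ₁ cos δ + cos φ₁ sin δ cos θ = (-0.6006)(0.9664) + (0.7996)(0.2569)(0.8192) = -0.4122, so φ₂ = -24.34°.
Δλ = atan2(sin θ sin δ cos φ₁, cos δ − sin φ₁ sin φ₂) = atan2(0.1178, 0.7189) = 9.306°.
λ₂ = -2.716° + 9.306° = 6.59°.

-24.34°, 6.59°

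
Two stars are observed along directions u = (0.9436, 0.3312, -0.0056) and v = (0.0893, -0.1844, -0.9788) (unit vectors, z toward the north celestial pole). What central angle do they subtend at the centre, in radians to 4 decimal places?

u·v = 0.0287; |u| = 1.0001, |v| = 1.0000.
cos θ = (u·v)/(|u||v|) = 0.0287, so θ = 1.5421 rad.

1.5421 rad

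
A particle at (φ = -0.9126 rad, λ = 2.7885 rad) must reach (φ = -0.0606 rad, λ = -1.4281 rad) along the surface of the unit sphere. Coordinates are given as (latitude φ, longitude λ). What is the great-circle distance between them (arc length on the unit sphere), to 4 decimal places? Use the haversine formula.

Let φ₁ = -0.9126 rad, φ₂ = -0.0606 rad, and Δλ = 2.0666 rad.
Haversine: a = sin²(Δφ/2) + cos φ₁ cos φ₂ sin²(Δλ/2) = 0.1708 + (0.6117)(0.9982)(0.7379) = 0.62128.
Central angle c = 2·arcsin(√a) = 1.81579 rad.
On the unit sphere the arc length equals the central angle: 1.8158.

1.8158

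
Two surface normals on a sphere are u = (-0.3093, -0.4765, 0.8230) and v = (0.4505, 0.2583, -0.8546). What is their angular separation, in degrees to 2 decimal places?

u·v = -0.9658; |u| = 1.0000, |v| = 1.0000.
cos θ = (u·v)/(|u||v|) = -0.9657, so θ = 164.96°.

164.96°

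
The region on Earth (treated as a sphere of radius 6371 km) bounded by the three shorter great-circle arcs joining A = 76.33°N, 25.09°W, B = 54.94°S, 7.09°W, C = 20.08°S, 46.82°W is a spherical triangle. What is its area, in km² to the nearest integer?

35125058 km²

Side lengths (central angles): a = 0.8010, b = 1.6986, c = 2.3000 rad; semiperimeter s = 2.3998.
By l'Huilier's theorem, tan(E/4) = √[tan(s/2) tan((s−a)/2) tan((s−b)/2) tan((s−c)/2)], giving spherical excess E = 0.8654 rad.
Area = E·R² = 0.8654 × (6371)² ≈ 35125058 km².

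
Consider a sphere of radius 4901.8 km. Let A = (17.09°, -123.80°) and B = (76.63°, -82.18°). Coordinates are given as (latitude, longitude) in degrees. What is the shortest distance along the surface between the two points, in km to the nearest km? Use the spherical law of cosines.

5405 km

With latitudes φ₁ = 17.090°, φ₂ = 76.630° and longitude difference Δλ = 41.620°:
cos c = sin φ₁ sin φ₂ + cos φ₁ cos φ₂ cos Δλ = (0.2939)(0.9729) + (0.9558)(0.2312)(0.7476) = 0.45114,
so c = arccos(0.45114) = 1.10275 rad.
Distance = R·c = 4901.8 × 1.1028 ≈ 5405 km.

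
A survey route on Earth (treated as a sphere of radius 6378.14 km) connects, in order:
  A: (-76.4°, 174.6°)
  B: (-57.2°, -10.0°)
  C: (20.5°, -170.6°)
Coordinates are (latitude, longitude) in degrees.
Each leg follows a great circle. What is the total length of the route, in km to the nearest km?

Leg A→B: central angle 0.8093 rad, distance 5161.6 km.
Leg B→C: central angle 2.4543 rad, distance 15653.9 km.
Total: 5161.6 + 15653.9 ≈ 20815 km.

20815 km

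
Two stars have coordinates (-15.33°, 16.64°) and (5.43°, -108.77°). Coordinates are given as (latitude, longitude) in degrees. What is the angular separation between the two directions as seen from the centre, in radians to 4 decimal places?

2.1911 rad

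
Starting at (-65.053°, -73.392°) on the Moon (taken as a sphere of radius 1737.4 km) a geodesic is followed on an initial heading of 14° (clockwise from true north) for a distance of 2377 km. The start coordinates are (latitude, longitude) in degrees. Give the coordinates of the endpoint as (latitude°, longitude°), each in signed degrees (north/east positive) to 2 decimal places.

Angular distance δ = d/R = 2377/1737.4 = 1.36814 rad; initial bearing θ = 0.2443 rad.
sin φ₂ = sin φ₁ cos δ + cos φ₁ sin δ cos θ = (-0.9067)(0.2013) + (0.4218)(0.9795)(0.9703) = 0.2184, so φ₂ = 12.61°.
Δλ = atan2(sin θ sin δ cos φ₁, cos δ − sin φ₁ sin φ₂) = atan2(0.0999, 0.3993) = 14.054°.
λ₂ = -73.392° + 14.054° = -59.34°.

12.61°, -59.34°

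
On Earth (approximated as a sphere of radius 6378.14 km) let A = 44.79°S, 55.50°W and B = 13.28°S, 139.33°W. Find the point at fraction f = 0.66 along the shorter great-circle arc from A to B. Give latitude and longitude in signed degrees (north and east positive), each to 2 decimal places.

-29.96°, -117.81°

Central angle δ = 1.3325 rad. Interpolating on the sphere with fraction f = 0.66:
P = [sin((1−f)δ)·A + sin(fδ)·B] / sin δ = 0.4504·A + 0.7928·B in Cartesian coordinates,
giving P = (-0.4042, -0.7663, -0.4994), i.e. latitude -29.96°, longitude -117.81°.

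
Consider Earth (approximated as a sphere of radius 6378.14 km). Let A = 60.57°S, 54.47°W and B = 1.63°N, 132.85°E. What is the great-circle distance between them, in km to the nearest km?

13447 km

Let φ₁ = -1.0571 rad, φ₂ = 0.0284 rad, and Δλ = -3.0138 rad.
cos c = sin φ₁ sin φ₂ + cos φ₁ cos φ₂ cos Δλ = (-0.8710)(0.0284) + (0.4914)(0.9996)(-0.9919) = -0.51193,
so c = arccos(-0.51193) = 2.10823 rad.
Distance = R·c = 6378.14 × 2.1082 ≈ 13447 km.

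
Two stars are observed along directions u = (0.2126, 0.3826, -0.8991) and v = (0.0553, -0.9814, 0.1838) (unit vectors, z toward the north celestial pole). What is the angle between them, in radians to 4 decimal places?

u·v = -0.5290; |u| = 1.0000, |v| = 1.0000.
cos θ = (u·v)/(|u||v|) = -0.5290, so θ = 2.1282 rad.

2.1282 rad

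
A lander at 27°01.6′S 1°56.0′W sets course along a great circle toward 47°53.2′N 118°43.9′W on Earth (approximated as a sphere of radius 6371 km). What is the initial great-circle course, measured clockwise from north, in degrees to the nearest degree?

With φ₁ = -0.4717, φ₂ = 0.8358, Δλ = -2.0385 rad, the forward-azimuth formula gives
θ = atan2( sin Δλ cos φ₂ , cos φ₁ sin φ₂ − sin φ₁ cos φ₂ cos Δλ ) = atan2(-0.5986, 0.5234) = -48.83°.
Adding 360° brings this into [0°, 360°): 311°.

311°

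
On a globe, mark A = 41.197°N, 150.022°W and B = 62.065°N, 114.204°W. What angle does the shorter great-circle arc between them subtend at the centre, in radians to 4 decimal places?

With latitudes φ₁ = 41.197°, φ₂ = 62.065° and longitude difference Δλ = 35.818°:
cos c = sin φ₁ sin φ₂ + cos φ₁ cos φ₂ cos Δλ = (0.6587)(0.8835) + (0.7524)(0.4685)(0.8109) = 0.86774,
so c = arccos(0.86774) = 0.52016 rad.
So the angular separation is 0.5202 rad.

0.5202 rad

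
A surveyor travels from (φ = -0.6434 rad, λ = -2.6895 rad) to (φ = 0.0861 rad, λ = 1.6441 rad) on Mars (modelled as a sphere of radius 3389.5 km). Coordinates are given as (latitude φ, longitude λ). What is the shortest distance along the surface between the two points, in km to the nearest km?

6523 km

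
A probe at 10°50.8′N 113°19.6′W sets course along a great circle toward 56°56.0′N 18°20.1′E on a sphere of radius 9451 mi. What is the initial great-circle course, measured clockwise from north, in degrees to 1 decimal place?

24.6°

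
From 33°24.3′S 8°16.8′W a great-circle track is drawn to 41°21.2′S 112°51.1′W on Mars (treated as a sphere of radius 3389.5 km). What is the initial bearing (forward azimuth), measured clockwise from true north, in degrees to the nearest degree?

228°

With φ₁ = -0.5830, φ₂ = -0.7218, Δλ = -1.8251 rad, the forward-azimuth formula gives
θ = atan2( sin Δλ cos φ₂ , cos φ₁ sin φ₂ − sin φ₁ cos φ₂ cos Δλ ) = atan2(-0.7265, -0.6555) = -132.06°.
Adding 360° brings this into [0°, 360°): 228°.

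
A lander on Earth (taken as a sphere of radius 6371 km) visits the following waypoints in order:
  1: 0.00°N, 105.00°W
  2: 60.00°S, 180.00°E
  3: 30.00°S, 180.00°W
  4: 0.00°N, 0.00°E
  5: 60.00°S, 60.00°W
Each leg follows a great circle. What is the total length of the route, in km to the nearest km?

37594 km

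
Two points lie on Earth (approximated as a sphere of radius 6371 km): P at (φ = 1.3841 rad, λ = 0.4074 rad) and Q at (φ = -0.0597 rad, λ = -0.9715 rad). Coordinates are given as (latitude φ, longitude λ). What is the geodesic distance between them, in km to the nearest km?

In radians: φ₁ = 1.3841, φ₂ = -0.0597, Δλ = -79.005° = -1.3789 rad.
Haversine: a = sin²(Δφ/2) + cos φ₁ cos φ₂ sin²(Δλ/2) = 0.4367 + (0.1856)(0.9982)(0.4046) = 0.51165.
Central angle c = 2·arcsin(√a) = 1.59409 rad.
Distance = R·c = 6371 × 1.5941 ≈ 10156 km.

10156 km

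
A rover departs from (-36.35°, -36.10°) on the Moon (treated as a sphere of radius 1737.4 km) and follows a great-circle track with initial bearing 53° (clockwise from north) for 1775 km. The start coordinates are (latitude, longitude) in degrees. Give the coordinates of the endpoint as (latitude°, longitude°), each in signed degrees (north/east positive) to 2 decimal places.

5.97°, 7.13°

Angular distance δ = d/R = 1775/1737.4 = 1.02164 rad; initial bearing θ = 0.9250 rad.
sin φ₂ = sin φ₁ cos δ + cos φ₁ sin δ cos θ = (-0.5927)(0.5220) + (0.8054)(0.8530)(0.6018) = 0.1041, so φ₂ = 5.97°.
Δλ = atan2(sin θ sin δ cos φ₁, cos δ − sin φ₁ sin φ₂) = atan2(0.5487, 0.5836) = 43.230°.
λ₂ = -36.100° + 43.230° = 7.13°.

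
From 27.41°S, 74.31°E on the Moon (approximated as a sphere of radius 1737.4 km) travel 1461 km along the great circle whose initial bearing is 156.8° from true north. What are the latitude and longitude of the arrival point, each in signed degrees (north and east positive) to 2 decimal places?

-66.21°, 121.02°

Angular distance δ = d/R = 1461/1737.4 = 0.84091 rad; initial bearing θ = 2.7367 rad.
sin φ₂ = sin φ₁ cos δ + cos φ₁ sin δ cos θ = (-0.4604)(0.6668) + (0.8877)(0.7453)(-0.9191) = -0.9150, so φ₂ = -66.21°.
Δλ = atan2(sin θ sin δ cos φ₁, cos δ − sin φ₁ sin φ₂) = atan2(0.2606, 0.2455) = 46.707°.
λ₂ = 74.310° + 46.707° = 121.02°.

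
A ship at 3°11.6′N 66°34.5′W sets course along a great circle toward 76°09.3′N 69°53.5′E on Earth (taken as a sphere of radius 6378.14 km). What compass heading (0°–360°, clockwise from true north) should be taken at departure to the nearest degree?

10°

Δλ = 136.467° = 2.3818 rad.
y = sin Δλ · cos φ₂ = (0.6888)(0.2393) = 0.1648
x = cos φ₁ sin φ₂ − sin φ₁ cos φ₂ cos Δλ = (0.9984)(0.9709) − (0.0557)(0.2393)(-0.7250) = 0.9791
θ = atan2(y, x) = 9.56°, so the bearing is 10°.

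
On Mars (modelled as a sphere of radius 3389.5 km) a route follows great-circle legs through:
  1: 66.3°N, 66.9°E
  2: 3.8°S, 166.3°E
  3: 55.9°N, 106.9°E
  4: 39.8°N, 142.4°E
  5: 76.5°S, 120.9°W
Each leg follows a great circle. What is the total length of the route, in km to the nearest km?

Leg 1→2: central angle 1.6973 rad, distance 5753.1 km.
Leg 2→3: central angle 1.3388 rad, distance 4538.0 km.
Leg 3→4: central angle 0.4934 rad, distance 1672.5 km.
Leg 4→5: central angle 2.2697 rad, distance 7693.0 km.
Total: 5753.1 + 4538.0 + 1672.5 + 7693.0 ≈ 19657 km.

19657 km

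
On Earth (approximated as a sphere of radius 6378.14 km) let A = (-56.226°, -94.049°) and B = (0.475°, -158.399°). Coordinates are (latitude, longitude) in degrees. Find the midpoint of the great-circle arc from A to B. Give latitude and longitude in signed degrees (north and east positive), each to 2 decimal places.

-31.59°, -136.40°

The central angle between A and B is δ = 1.3349 rad.
With f = 0.5, the slerp weights are sin((1−f)δ)/sin δ = 0.6366 and sin(fδ)/sin δ = 0.6366.
Weighted sum of the unit vectors: (0.6366)·(-0.0393,-0.5545,-0.8312) + (0.6366)·(-0.9297,-0.3681,0.0083) = (-0.6169, -0.5874, -0.5239).
Converting back: φ = atan2(z, √(x²+y²)) = -31.59°, λ = atan2(y, x) = -136.40°.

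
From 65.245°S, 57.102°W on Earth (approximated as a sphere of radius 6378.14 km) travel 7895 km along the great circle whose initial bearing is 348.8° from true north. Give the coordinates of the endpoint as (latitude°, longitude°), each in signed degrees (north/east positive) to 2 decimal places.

5.24°, -67.72°

Angular distance δ = d/R = 7895/6378.14 = 1.23782 rad; initial bearing θ = 6.0877 rad.
sin φ₂ = sin φ₁ cos δ + cos φ₁ sin δ cos θ = (-0.9081)(0.3269) + (0.4187)(0.9451)(0.9810) = 0.0914, so φ₂ = 5.24°.
Δλ = atan2(sin θ sin δ cos φ₁, cos δ − sin φ₁ sin φ₂) = atan2(-0.0769, 0.4098) = -10.622°.
λ₂ = -57.102° − 10.622° = -67.72°.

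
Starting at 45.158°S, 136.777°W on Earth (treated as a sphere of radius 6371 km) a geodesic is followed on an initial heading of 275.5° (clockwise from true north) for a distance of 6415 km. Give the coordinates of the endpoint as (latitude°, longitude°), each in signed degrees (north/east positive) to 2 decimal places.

-18.77°, 160.53°

Angular distance δ = d/R = 6415/6371 = 1.00691 rad; initial bearing θ = 4.8084 rad.
sin φ₂ = sin φ₁ cos δ + cos φ₁ sin δ cos θ = (-0.7091)(0.5345) + (0.7052)(0.8452)(0.0958) = -0.3219, so φ₂ = -18.77°.
Δλ = atan2(sin θ sin δ cos φ₁, cos δ − sin φ₁ sin φ₂) = atan2(-0.5932, 0.3063) = -62.694°.
λ₂ = -136.777° − 62.694° = -199.47° → 160.53° after wrapping to (−180°, 180°].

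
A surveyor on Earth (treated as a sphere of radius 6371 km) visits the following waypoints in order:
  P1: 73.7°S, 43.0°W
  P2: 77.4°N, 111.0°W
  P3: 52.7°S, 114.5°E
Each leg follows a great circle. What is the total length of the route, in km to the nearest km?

34067 km

Leg P1→P2: central angle 2.7232 rad, distance 17349.7 km.
Leg P2→P3: central angle 2.6239 rad, distance 16717.0 km.
Total: 17349.7 + 16717.0 ≈ 34067 km.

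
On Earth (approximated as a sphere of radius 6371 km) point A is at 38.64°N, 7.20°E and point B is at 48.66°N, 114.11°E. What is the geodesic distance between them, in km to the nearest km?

7941 km

Let φ₁ = 0.6744 rad, φ₂ = 0.8493 rad, and Δλ = 1.8659 rad.
Haversine: a = sin²(Δφ/2) + cos φ₁ cos φ₂ sin²(Δλ/2) = 0.0076 + (0.7811)(0.6605)(0.6454) = 0.34062.
Central angle c = 2·arcsin(√a) = 1.24638 rad.
Distance = R·c = 6371 × 1.2464 ≈ 7941 km.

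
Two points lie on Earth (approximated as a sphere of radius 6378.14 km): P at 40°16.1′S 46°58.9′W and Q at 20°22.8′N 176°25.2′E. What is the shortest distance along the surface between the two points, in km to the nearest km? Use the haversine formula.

With latitudes φ₁ = -40.268°, φ₂ = 20.380° and longitude difference Δλ = -136.598°:
Haversine: a = sin²(Δφ/2) + cos φ₁ cos φ₂ sin²(Δλ/2) = 0.2549 + (0.7630)(0.9374)(0.8633) = 0.87239.
Central angle c = 2·arcsin(√a) = 2.41099 rad.
Distance = R·c = 6378.14 × 2.4110 ≈ 15378 km.

15378 km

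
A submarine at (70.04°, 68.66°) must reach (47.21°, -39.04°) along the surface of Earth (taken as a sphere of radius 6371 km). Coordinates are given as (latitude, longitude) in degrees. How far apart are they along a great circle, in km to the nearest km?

5753 km

In radians: φ₁ = 1.2224, φ₂ = 0.8240, Δλ = -107.700° = -1.8797 rad.
Haversine: a = sin²(Δφ/2) + cos φ₁ cos φ₂ sin²(Δλ/2) = 0.0392 + (0.3414)(0.6793)(0.6520) = 0.19037.
Central angle c = 2·arcsin(√a) = 0.90299 rad.
Distance = R·c = 6371 × 0.9030 ≈ 5753 km.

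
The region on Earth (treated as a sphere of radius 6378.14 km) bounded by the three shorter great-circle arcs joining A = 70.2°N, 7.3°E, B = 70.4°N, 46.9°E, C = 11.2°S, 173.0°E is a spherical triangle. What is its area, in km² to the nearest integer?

Side lengths (central angles): a = 1.9572, b = 2.0999, c = 0.2289 rad; semiperimeter s = 2.1430.
By l'Huilier's theorem, tan(E/4) = √[tan(s/2) tan((s−a)/2) tan((s−b)/2) tan((s−c)/2)], giving spherical excess E = 0.2887 rad.
Area = E·R² = 0.2887 × (6378.14)² ≈ 11744065 km².

11744065 km²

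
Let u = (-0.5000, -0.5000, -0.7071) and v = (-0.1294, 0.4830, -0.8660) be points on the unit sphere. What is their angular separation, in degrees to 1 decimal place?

64.2°

u·v = 0.4355; |u| = 1.0000, |v| = 1.0000.
cos θ = (u·v)/(|u||v|) = 0.4356, so θ = 64.2°.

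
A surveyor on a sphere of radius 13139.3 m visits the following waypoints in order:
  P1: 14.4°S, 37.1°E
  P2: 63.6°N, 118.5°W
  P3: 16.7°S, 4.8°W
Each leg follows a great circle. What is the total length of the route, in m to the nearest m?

55800 m

Leg P1→P2: central angle 2.2331 rad, distance 29341.7 m.
Leg P2→P3: central angle 2.0137 rad, distance 26458.7 m.
Total: 29341.7 + 26458.7 ≈ 55800 m.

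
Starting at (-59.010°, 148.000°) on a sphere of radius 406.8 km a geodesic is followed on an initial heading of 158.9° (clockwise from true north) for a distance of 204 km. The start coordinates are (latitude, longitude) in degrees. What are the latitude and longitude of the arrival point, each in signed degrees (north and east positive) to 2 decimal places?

Angular distance δ = d/R = 204/406.8 = 0.50147 rad; initial bearing θ = 2.7733 rad.
sin φ₂ = sin φ₁ cos δ + cos φ₁ sin δ cos θ = (-0.8573)(0.8769) + (0.5149)(0.4807)(-0.9330) = -0.9826, so φ₂ = -79.30°.
Δλ = atan2(sin θ sin δ cos φ₁, cos δ − sin φ₁ sin φ₂) = atan2(0.0891, 0.0345) = 68.829°.
λ₂ = 148.000° + 68.829° = 216.83° → -143.17° after wrapping to (−180°, 180°].

-79.30°, -143.17°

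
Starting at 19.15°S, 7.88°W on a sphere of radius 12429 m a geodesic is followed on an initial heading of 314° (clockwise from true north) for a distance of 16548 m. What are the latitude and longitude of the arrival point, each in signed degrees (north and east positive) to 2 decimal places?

Angular distance δ = d/R = 16548/12429 = 1.33140 rad; initial bearing θ = 5.4803 rad.
sin φ₂ = sin φ₁ cos δ + cos φ₁ sin δ cos θ = (-0.3280)(0.2371) + (0.9447)(0.9715)(0.6947) = 0.5597, so φ₂ = 34.04°.
Δλ = atan2(sin θ sin δ cos φ₁, cos δ − sin φ₁ sin φ₂) = atan2(-0.6602, 0.4207) = -57.490°.
λ₂ = -7.880° − 57.490° = -65.37°.

34.04°, -65.37°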